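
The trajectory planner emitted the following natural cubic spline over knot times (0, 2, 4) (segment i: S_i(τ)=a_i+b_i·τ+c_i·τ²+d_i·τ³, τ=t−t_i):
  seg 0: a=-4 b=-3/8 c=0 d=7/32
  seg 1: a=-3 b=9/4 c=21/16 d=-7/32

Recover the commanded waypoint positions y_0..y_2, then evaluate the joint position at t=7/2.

y_0 = S_0(0) = a_0 = -4
y_1 = S_1(0) = a_1 = -3
y_2 = S_1(2) = 5
t_q=7/2 is in segment 1 (τ=3/2); S_1(τ)=663/256

y_0=-4 y_1=-3 y_2=5
S(7/2) = 663/256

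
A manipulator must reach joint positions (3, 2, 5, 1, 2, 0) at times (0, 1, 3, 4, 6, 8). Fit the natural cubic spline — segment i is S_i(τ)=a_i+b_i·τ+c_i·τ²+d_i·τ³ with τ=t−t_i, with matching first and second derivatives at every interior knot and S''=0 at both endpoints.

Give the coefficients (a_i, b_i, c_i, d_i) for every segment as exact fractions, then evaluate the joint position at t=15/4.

Δ: Δ0=-1, Δ1=3/2, Δ2=-4, Δ3=1/2, Δ4=-1
row 1: diag=6, rhs=15; c'=1/3, d'=5/2
row 2: denom=6−2·1/3=16/3; d'=(-33−2·5/2)/(16/3)=-57/8
row 3: denom=6−1·3/16=93/16; d'=(27−1·-57/8)/(93/16)=182/31
row 4: denom=8−2·32/93=680/93; d'=(-9−2·182/31)/(680/93)=-1929/680
back: M4=-1929/680
back: M3=182/31−32/93·-1929/680=582/85
back: M2=-57/8−3/16·582/85=-2859/340
back: M1=5/2−1/3·-2859/340=1803/340
M: M0=0, M1=1803/340, M2=-2859/340, M3=582/85, M4=-1929/680, M5=0
seg 0: a=3, c=M0/2=0, d=(M1−M0)/(6·1)=601/680, b=Δ0−h0·(2M0+M1)/6=-1281/680
seg 1: a=2, c=M1/2=1803/680, d=(M2−M1)/(6·2)=-777/680, b=Δ1−h1·(2M1+M2)/6=261/340
seg 2: a=5, c=M2/2=-2859/680, d=(M3−M2)/(6·1)=1729/680, b=Δ2−h2·(2M2+M3)/6=-159/68
seg 3: a=1, c=M3/2=291/85, d=(M4−M3)/(6·2)=-439/544, b=Δ3−h3·(2M3+M4)/6=-2121/680
seg 4: a=2, c=M4/2=-1929/1360, d=(M5−M4)/(6·2)=643/2720, b=Δ4−h4·(2M4+M5)/6=303/340
t_q=15/4 → seg 2, τ=3/4; S=5+-159/68·τ+-2859/680·τ²+1729/680·τ³=85039/43520

  seg 0: a=3 b=-1281/680 c=0 d=601/680
  seg 1: a=2 b=261/340 c=1803/680 d=-777/680
  seg 2: a=5 b=-159/68 c=-2859/680 d=1729/680
  seg 3: a=1 b=-2121/680 c=291/85 d=-439/544
  seg 4: a=2 b=303/340 c=-1929/1360 d=643/2720
S(15/4) = 85039/43520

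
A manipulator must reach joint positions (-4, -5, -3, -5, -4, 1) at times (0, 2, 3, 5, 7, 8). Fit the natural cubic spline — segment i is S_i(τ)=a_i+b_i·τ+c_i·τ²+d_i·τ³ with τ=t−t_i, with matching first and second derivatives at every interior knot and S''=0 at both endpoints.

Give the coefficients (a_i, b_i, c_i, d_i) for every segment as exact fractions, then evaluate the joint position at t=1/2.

Δ: Δ0=-1/2, Δ1=2, Δ2=-1, Δ3=1/2, Δ4=5
row 1: diag=6, rhs=15; c'=1/6, d'=5/2
row 2: denom=6−1·1/6=35/6; d'=(-18−1·5/2)/(35/6)=-123/35
row 3: denom=8−2·12/35=256/35; d'=(9−2·-123/35)/(256/35)=561/256
row 4: denom=6−2·35/128=349/64; d'=(27−2·561/256)/(349/64)=2895/698
back: M4=2895/698
back: M3=561/256−35/128·2895/698=369/349
back: M2=-123/35−12/35·369/349=-1353/349
back: M1=5/2−1/6·-1353/349=1098/349
M: M0=0, M1=1098/349, M2=-1353/349, M3=369/349, M4=2895/698, M5=0
seg 0: a=-4, c=M0/2=0, d=(M1−M0)/(6·2)=183/698, b=Δ0−h0·(2M0+M1)/6=-1081/698
seg 1: a=-5, c=M1/2=549/349, d=(M2−M1)/(6·1)=-817/698, b=Δ1−h1·(2M1+M2)/6=1115/698
seg 2: a=-3, c=M2/2=-1353/698, d=(M3−M2)/(6·2)=287/698, b=Δ2−h2·(2M2+M3)/6=430/349
seg 3: a=-5, c=M3/2=369/698, d=(M4−M3)/(6·2)=719/2792, b=Δ3−h3·(2M3+M4)/6=-554/349
seg 4: a=-4, c=M4/2=2895/1396, d=(M5−M4)/(6·1)=-965/1396, b=Δ4−h4·(2M4+M5)/6=2525/698
t_q=1/2 → seg 0, τ=1/2; S=-4+-1081/698·τ+0·τ²+183/698·τ³=-26477/5584

  seg 0: a=-4 b=-1081/698 c=0 d=183/698
  seg 1: a=-5 b=1115/698 c=549/349 d=-817/698
  seg 2: a=-3 b=430/349 c=-1353/698 d=287/698
  seg 3: a=-5 b=-554/349 c=369/698 d=719/2792
  seg 4: a=-4 b=2525/698 c=2895/1396 d=-965/1396
S(1/2) = -26477/5584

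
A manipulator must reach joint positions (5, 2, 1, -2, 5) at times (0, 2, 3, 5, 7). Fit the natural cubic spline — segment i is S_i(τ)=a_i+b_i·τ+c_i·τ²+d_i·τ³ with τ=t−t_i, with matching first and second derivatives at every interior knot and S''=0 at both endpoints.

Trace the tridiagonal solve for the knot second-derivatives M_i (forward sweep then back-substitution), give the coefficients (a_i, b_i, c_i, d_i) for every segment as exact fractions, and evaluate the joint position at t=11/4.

  seg 0: a=5 b=-57/32 c=0 d=9/128
  seg 1: a=2 b=-15/16 c=27/64 d=-31/64
  seg 2: a=1 b=-99/64 c=-33/32 d=135/256
  seg 3: a=-2 b=21/32 c=273/128 d=-91/256
S(11/4) = 5447/4096

Δ: Δ0=-3/2, Δ1=-1, Δ2=-3/2, Δ3=7/2
row 1: diag=6, rhs=3; c'=1/6, d'=1/2
row 2: denom=6−1·1/6=35/6; d'=(-3−1·1/2)/(35/6)=-3/5
row 3: denom=8−2·12/35=256/35; d'=(30−2·-3/5)/(256/35)=273/64
back: M3=273/64
back: M2=-3/5−12/35·273/64=-33/16
back: M1=1/2−1/6·-33/16=27/32
M: M0=0, M1=27/32, M2=-33/16, M3=273/64, M4=0
seg 0: a=5, c=M0/2=0, d=(M1−M0)/(6·2)=9/128, b=Δ0−h0·(2M0+M1)/6=-57/32
seg 1: a=2, c=M1/2=27/64, d=(M2−M1)/(6·1)=-31/64, b=Δ1−h1·(2M1+M2)/6=-15/16
seg 2: a=1, c=M2/2=-33/32, d=(M3−M2)/(6·2)=135/256, b=Δ2−h2·(2M2+M3)/6=-99/64
seg 3: a=-2, c=M3/2=273/128, d=(M4−M3)/(6·2)=-91/256, b=Δ3−h3·(2M3+M4)/6=21/32
t_q=11/4 → seg 1, τ=3/4; S=2+-15/16·τ+27/64·τ²+-31/64·τ³=5447/4096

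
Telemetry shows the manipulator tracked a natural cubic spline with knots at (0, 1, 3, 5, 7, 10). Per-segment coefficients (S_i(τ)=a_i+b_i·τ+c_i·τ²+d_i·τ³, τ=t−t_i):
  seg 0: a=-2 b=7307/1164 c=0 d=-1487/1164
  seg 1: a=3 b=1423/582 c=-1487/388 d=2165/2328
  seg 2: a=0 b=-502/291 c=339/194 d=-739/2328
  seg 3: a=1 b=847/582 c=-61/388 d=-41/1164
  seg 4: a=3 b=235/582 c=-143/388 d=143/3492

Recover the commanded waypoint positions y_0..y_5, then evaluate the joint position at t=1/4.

y_0 = S_0(0) = a_0 = -2
y_1 = S_1(0) = a_1 = 3
y_2 = S_2(0) = a_2 = 0
y_3 = S_3(0) = a_3 = 1
y_4 = S_4(0) = a_4 = 3
y_5 = S_4(3) = 2
t_q=1/4 is in segment 0 (τ=1/4); S_0(τ)=-11189/24832

y_0=-2 y_1=3 y_2=0 y_3=1 y_4=3 y_5=2
S(1/4) = -11189/24832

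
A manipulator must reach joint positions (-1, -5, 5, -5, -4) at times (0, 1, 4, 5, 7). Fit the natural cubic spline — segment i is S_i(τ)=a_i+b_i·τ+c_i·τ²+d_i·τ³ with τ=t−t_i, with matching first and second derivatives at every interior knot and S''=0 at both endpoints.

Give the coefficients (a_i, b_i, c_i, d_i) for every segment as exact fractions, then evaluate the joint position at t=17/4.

Δ: Δ0=-4, Δ1=10/3, Δ2=-10, Δ3=1/2
row 1: diag=8, rhs=44; c'=3/8, d'=11/2
row 2: denom=8−3·3/8=55/8; d'=(-80−3·11/2)/(55/8)=-772/55
row 3: denom=6−1·8/55=322/55; d'=(63−1·-772/55)/(322/55)=4237/322
back: M3=4237/322
back: M2=-772/55−8/55·4237/322=-2568/161
back: M1=11/2−3/8·-2568/161=3697/322
M: M0=0, M1=3697/322, M2=-2568/161, M3=4237/322, M4=0
seg 0: a=-1, c=M0/2=0, d=(M1−M0)/(6·1)=3697/1932, b=Δ0−h0·(2M0+M1)/6=-11425/1932
seg 1: a=-5, c=M1/2=3697/644, d=(M2−M1)/(6·3)=-8833/5796, b=Δ1−h1·(2M1+M2)/6=-167/966
seg 2: a=5, c=M2/2=-1284/161, d=(M3−M2)/(6·1)=1339/276, b=Δ2−h2·(2M2+M3)/6=-13285/1932
seg 3: a=-5, c=M3/2=4237/644, d=(M4−M3)/(6·2)=-4237/3864, b=Δ3−h3·(2M3+M4)/6=-7991/966
t_q=17/4 → seg 2, τ=1/4; S=5+-13285/1932·τ+-1284/161·τ²+1339/276·τ³=117807/41216

  seg 0: a=-1 b=-11425/1932 c=0 d=3697/1932
  seg 1: a=-5 b=-167/966 c=3697/644 d=-8833/5796
  seg 2: a=5 b=-13285/1932 c=-1284/161 d=1339/276
  seg 3: a=-5 b=-7991/966 c=4237/644 d=-4237/3864
S(17/4) = 117807/41216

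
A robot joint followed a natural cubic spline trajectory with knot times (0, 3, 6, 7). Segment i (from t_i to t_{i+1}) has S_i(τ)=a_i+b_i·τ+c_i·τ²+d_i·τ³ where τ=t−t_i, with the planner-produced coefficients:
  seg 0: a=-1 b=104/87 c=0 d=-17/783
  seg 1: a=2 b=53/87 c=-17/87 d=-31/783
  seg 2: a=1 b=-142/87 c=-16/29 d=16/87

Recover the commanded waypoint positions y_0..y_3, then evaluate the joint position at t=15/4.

y_0 = S_0(0) = a_0 = -1
y_1 = S_1(0) = a_1 = 2
y_2 = S_2(0) = a_2 = 1
y_3 = S_2(1) = -1
t_q=15/4 is in segment 1 (τ=3/4); S_1(τ)=4325/1856

y_0=-1 y_1=2 y_2=1 y_3=-1
S(15/4) = 4325/1856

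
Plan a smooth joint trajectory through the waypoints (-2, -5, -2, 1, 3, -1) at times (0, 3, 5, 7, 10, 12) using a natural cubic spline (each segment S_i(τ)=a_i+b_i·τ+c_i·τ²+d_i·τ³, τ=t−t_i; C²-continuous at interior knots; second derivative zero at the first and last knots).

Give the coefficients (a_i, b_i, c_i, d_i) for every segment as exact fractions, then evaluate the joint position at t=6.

  seg 0: a=-2 b=-2918/1629 c=0 d=1289/14661
  seg 1: a=-5 b=949/1629 c=1289/1629 d=-2167/13032
  seg 2: a=-2 b=1903/1086 c=-1345/6516 d=523/13032
  seg 3: a=1 b=2294/1629 c=56/1629 d=-1376/14661
  seg 4: a=3 b=-1498/1629 c=-440/543 d=220/1629
S(6) = -5395/13032

Δ: Δ0=-1, Δ1=3/2, Δ2=3/2, Δ3=2/3, Δ4=-2
row 1: diag=10, rhs=15; c'=1/5, d'=3/2
row 2: denom=8−2·1/5=38/5; d'=(0−2·3/2)/(38/5)=-15/38
row 3: denom=10−2·5/19=180/19; d'=(-5−2·-15/38)/(180/19)=-4/9
row 4: denom=10−3·19/60=181/20; d'=(-16−3·-4/9)/(181/20)=-880/543
back: M4=-880/543
back: M3=-4/9−19/60·-880/543=112/1629
back: M2=-15/38−5/19·112/1629=-1345/3258
back: M1=3/2−1/5·-1345/3258=2578/1629
M: M0=0, M1=2578/1629, M2=-1345/3258, M3=112/1629, M4=-880/543, M5=0
seg 0: a=-2, c=M0/2=0, d=(M1−M0)/(6·3)=1289/14661, b=Δ0−h0·(2M0+M1)/6=-2918/1629
seg 1: a=-5, c=M1/2=1289/1629, d=(M2−M1)/(6·2)=-2167/13032, b=Δ1−h1·(2M1+M2)/6=949/1629
seg 2: a=-2, c=M2/2=-1345/6516, d=(M3−M2)/(6·2)=523/13032, b=Δ2−h2·(2M2+M3)/6=1903/1086
seg 3: a=1, c=M3/2=56/1629, d=(M4−M3)/(6·3)=-1376/14661, b=Δ3−h3·(2M3+M4)/6=2294/1629
seg 4: a=3, c=M4/2=-440/543, d=(M5−M4)/(6·2)=220/1629, b=Δ4−h4·(2M4+M5)/6=-1498/1629
t_q=6 → seg 2, τ=1; S=-2+1903/1086·τ+-1345/6516·τ²+523/13032·τ³=-5395/13032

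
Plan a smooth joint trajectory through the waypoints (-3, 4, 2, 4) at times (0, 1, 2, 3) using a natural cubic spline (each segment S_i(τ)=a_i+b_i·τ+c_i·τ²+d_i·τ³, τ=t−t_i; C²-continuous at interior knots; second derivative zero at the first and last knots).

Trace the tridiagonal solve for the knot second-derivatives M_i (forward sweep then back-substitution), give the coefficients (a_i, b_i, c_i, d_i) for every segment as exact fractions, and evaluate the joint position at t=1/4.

Δ: Δ0=7, Δ1=-2, Δ2=2
row 1: diag=4, rhs=-54; c'=1/4, d'=-27/2
row 2: denom=4−1·1/4=15/4; d'=(24−1·-27/2)/(15/4)=10
back: M2=10
back: M1=-27/2−1/4·10=-16
M: M0=0, M1=-16, M2=10, M3=0
seg 0: a=-3, c=M0/2=0, d=(M1−M0)/(6·1)=-8/3, b=Δ0−h0·(2M0+M1)/6=29/3
seg 1: a=4, c=M1/2=-8, d=(M2−M1)/(6·1)=13/3, b=Δ1−h1·(2M1+M2)/6=5/3
seg 2: a=2, c=M2/2=5, d=(M3−M2)/(6·1)=-5/3, b=Δ2−h2·(2M2+M3)/6=-4/3
t_q=1/4 → seg 0, τ=1/4; S=-3+29/3·τ+0·τ²+-8/3·τ³=-5/8

  seg 0: a=-3 b=29/3 c=0 d=-8/3
  seg 1: a=4 b=5/3 c=-8 d=13/3
  seg 2: a=2 b=-4/3 c=5 d=-5/3
S(1/4) = -5/8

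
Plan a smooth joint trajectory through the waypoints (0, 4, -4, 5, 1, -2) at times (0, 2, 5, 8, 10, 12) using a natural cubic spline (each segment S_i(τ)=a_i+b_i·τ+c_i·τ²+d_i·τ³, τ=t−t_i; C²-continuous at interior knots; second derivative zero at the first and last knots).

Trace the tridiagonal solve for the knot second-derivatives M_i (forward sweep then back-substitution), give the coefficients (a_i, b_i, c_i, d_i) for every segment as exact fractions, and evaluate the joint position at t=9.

Δ: Δ0=2, Δ1=-8/3, Δ2=3, Δ3=-2, Δ4=-3/2
row 1: diag=10, rhs=-28; c'=3/10, d'=-14/5
row 2: denom=12−3·3/10=111/10; d'=(34−3·-14/5)/(111/10)=424/111
row 3: denom=10−3·10/37=340/37; d'=(-30−3·424/111)/(340/37)=-767/170
row 4: denom=8−2·37/170=643/85; d'=(3−2·-767/170)/(643/85)=1022/643
back: M4=1022/643
back: M3=-767/170−37/170·1022/643=-6247/1286
back: M2=424/111−10/37·-6247/1286=9901/1929
back: M1=-14/5−3/10·9901/1929=-5581/1286
M: M0=0, M1=-5581/1286, M2=9901/1929, M3=-6247/1286, M4=1022/643, M5=0
seg 0: a=0, c=M0/2=0, d=(M1−M0)/(6·2)=-5581/15432, b=Δ0−h0·(2M0+M1)/6=13297/3858
seg 1: a=4, c=M1/2=-5581/2572, d=(M2−M1)/(6·3)=36545/69444, b=Δ1−h1·(2M1+M2)/6=-1723/1929
seg 2: a=-4, c=M2/2=9901/3858, d=(M3−M2)/(6·3)=-38543/69444, b=Δ2−h2·(2M2+M3)/6=2285/7716
seg 3: a=5, c=M3/2=-6247/2572, d=(M4−M3)/(6·2)=8291/15432, b=Δ3−h3·(2M3+M4)/6=1367/1929
seg 4: a=1, c=M4/2=511/643, d=(M5−M4)/(6·2)=-511/3858, b=Δ4−h4·(2M4+M5)/6=-9875/3858
t_q=9 → seg 3, τ=1; S=5+1367/1929·τ+-6247/2572·τ²+8291/15432·τ³=19635/5144

  seg 0: a=0 b=13297/3858 c=0 d=-5581/15432
  seg 1: a=4 b=-1723/1929 c=-5581/2572 d=36545/69444
  seg 2: a=-4 b=2285/7716 c=9901/3858 d=-38543/69444
  seg 3: a=5 b=1367/1929 c=-6247/2572 d=8291/15432
  seg 4: a=1 b=-9875/3858 c=511/643 d=-511/3858
S(9) = 19635/5144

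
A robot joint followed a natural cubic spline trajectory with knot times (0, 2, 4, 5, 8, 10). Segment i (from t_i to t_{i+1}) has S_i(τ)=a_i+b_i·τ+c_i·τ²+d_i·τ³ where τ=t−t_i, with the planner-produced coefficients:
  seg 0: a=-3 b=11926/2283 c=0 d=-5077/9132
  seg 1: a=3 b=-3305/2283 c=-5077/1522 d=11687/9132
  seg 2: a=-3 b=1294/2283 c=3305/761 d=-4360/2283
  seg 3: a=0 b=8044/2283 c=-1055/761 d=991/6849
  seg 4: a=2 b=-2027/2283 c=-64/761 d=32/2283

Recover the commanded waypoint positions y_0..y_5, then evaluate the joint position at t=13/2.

y_0=-3 y_1=3 y_2=-3 y_3=0 y_4=2 y_5=0
S(13/2) = 16159/6088

y_0 = S_0(0) = a_0 = -3
y_1 = S_1(0) = a_1 = 3
y_2 = S_2(0) = a_2 = -3
y_3 = S_3(0) = a_3 = 0
y_4 = S_4(0) = a_4 = 2
y_5 = S_4(2) = 0
t_q=13/2 is in segment 3 (τ=3/2); S_3(τ)=16159/6088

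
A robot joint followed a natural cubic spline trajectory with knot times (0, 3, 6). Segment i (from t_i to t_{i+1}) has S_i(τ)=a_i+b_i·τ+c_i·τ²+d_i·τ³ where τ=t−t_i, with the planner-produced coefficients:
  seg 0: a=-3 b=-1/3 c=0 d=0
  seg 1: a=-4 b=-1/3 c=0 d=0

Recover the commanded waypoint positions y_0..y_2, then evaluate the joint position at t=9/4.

y_0 = S_0(0) = a_0 = -3
y_1 = S_1(0) = a_1 = -4
y_2 = S_1(3) = -5
t_q=9/4 is in segment 0 (τ=9/4); S_0(τ)=-15/4

y_0=-3 y_1=-4 y_2=-5
S(9/4) = -15/4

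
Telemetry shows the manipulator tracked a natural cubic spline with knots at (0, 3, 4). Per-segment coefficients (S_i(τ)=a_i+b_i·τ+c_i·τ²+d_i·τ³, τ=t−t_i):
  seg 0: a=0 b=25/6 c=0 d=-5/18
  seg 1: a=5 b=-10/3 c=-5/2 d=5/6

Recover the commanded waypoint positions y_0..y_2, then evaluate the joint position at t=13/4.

y_0=0 y_1=5 y_2=0
S(13/4) = 515/128

y_0 = S_0(0) = a_0 = 0
y_1 = S_1(0) = a_1 = 5
y_2 = S_1(1) = 0
t_q=13/4 is in segment 1 (τ=1/4); S_1(τ)=515/128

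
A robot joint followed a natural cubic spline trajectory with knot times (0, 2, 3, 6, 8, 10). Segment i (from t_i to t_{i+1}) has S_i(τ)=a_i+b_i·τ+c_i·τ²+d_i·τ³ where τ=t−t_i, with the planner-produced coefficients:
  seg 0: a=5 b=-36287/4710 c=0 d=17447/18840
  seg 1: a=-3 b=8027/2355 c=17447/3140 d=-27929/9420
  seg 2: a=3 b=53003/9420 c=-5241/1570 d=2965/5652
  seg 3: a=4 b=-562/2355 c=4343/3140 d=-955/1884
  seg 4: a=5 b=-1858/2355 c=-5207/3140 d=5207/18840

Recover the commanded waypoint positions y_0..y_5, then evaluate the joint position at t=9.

y_0 = S_0(0) = a_0 = 5
y_1 = S_1(0) = a_1 = -3
y_2 = S_2(0) = a_2 = 3
y_3 = S_3(0) = a_3 = 4
y_4 = S_4(0) = a_4 = 5
y_5 = S_4(2) = -1
t_q=9 is in segment 4 (τ=1); S_4(τ)=17767/6280

y_0=5 y_1=-3 y_2=3 y_3=4 y_4=5 y_5=-1
S(9) = 17767/6280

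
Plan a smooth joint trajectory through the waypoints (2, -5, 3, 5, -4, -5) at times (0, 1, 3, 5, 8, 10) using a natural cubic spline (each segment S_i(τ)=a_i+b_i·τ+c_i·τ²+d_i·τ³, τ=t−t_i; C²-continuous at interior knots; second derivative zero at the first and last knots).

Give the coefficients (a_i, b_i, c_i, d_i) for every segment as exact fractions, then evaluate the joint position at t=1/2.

  seg 0: a=2 b=-8568/941 c=0 d=1981/941
  seg 1: a=-5 b=-2625/941 c=5943/941 d=-5497/3764
  seg 2: a=3 b=4656/941 c=-4605/1882 d=445/1882
  seg 3: a=5 b=-1884/941 c=-1935/1882 d=1309/5646
  seg 4: a=-4 b=-3597/1882 c=996/941 d=-166/941
S(1/2) = -17235/7528

Δ: Δ0=-7, Δ1=4, Δ2=1, Δ3=-3, Δ4=-1/2
row 1: diag=6, rhs=66; c'=1/3, d'=11
row 2: denom=8−2·1/3=22/3; d'=(-18−2·11)/(22/3)=-60/11
row 3: denom=10−2·3/11=104/11; d'=(-24−2·-60/11)/(104/11)=-18/13
row 4: denom=10−3·33/104=941/104; d'=(15−3·-18/13)/(941/104)=1992/941
back: M4=1992/941
back: M3=-18/13−33/104·1992/941=-1935/941
back: M2=-60/11−3/11·-1935/941=-4605/941
back: M1=11−1/3·-4605/941=11886/941
M: M0=0, M1=11886/941, M2=-4605/941, M3=-1935/941, M4=1992/941, M5=0
seg 0: a=2, c=M0/2=0, d=(M1−M0)/(6·1)=1981/941, b=Δ0−h0·(2M0+M1)/6=-8568/941
seg 1: a=-5, c=M1/2=5943/941, d=(M2−M1)/(6·2)=-5497/3764, b=Δ1−h1·(2M1+M2)/6=-2625/941
seg 2: a=3, c=M2/2=-4605/1882, d=(M3−M2)/(6·2)=445/1882, b=Δ2−h2·(2M2+M3)/6=4656/941
seg 3: a=5, c=M3/2=-1935/1882, d=(M4−M3)/(6·3)=1309/5646, b=Δ3−h3·(2M3+M4)/6=-1884/941
seg 4: a=-4, c=M4/2=996/941, d=(M5−M4)/(6·2)=-166/941, b=Δ4−h4·(2M4+M5)/6=-3597/1882
t_q=1/2 → seg 0, τ=1/2; S=2+-8568/941·τ+0·τ²+1981/941·τ³=-17235/7528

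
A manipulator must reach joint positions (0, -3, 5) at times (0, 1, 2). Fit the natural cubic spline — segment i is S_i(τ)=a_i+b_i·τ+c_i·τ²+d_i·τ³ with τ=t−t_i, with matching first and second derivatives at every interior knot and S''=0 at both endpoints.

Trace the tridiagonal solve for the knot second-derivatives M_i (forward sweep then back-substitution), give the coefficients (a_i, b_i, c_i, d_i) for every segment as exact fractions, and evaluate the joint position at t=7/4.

Δ: Δ0=-3, Δ1=8
row 1: diag=4, rhs=66; c'=1/4, d'=33/2
back: M1=33/2
M: M0=0, M1=33/2, M2=0
seg 0: a=0, c=M0/2=0, d=(M1−M0)/(6·1)=11/4, b=Δ0−h0·(2M0+M1)/6=-23/4
seg 1: a=-3, c=M1/2=33/4, d=(M2−M1)/(6·1)=-11/4, b=Δ1−h1·(2M1+M2)/6=5/2
t_q=7/4 → seg 1, τ=3/4; S=-3+5/2·τ+33/4·τ²+-11/4·τ³=603/256

  seg 0: a=0 b=-23/4 c=0 d=11/4
  seg 1: a=-3 b=5/2 c=33/4 d=-11/4
S(7/4) = 603/256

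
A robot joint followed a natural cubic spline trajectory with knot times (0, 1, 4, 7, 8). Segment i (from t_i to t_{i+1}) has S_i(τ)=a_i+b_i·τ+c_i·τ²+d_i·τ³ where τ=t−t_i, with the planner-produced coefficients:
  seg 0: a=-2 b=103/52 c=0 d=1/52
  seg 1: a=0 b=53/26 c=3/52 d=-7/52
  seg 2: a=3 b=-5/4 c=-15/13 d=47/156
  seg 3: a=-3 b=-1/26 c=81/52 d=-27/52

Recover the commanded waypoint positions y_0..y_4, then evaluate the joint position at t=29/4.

y_0=-2 y_1=0 y_2=3 y_3=-3 y_4=-2
S(29/4) = -9719/3328

y_0 = S_0(0) = a_0 = -2
y_1 = S_1(0) = a_1 = 0
y_2 = S_2(0) = a_2 = 3
y_3 = S_3(0) = a_3 = -3
y_4 = S_3(1) = -2
t_q=29/4 is in segment 3 (τ=1/4); S_3(τ)=-9719/3328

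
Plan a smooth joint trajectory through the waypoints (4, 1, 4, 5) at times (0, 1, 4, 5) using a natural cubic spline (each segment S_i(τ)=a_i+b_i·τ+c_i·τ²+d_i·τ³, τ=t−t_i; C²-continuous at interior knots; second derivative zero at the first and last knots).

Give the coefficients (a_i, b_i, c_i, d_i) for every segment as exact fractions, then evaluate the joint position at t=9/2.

  seg 0: a=4 b=-197/55 c=0 d=32/55
  seg 1: a=1 b=-101/55 c=96/55 d=-4/15
  seg 2: a=4 b=79/55 c=-36/55 d=12/55
S(9/2) = 252/55

Δ: Δ0=-3, Δ1=1, Δ2=1
row 1: diag=8, rhs=24; c'=3/8, d'=3
row 2: denom=8−3·3/8=55/8; d'=(0−3·3)/(55/8)=-72/55
back: M2=-72/55
back: M1=3−3/8·-72/55=192/55
M: M0=0, M1=192/55, M2=-72/55, M3=0
seg 0: a=4, c=M0/2=0, d=(M1−M0)/(6·1)=32/55, b=Δ0−h0·(2M0+M1)/6=-197/55
seg 1: a=1, c=M1/2=96/55, d=(M2−M1)/(6·3)=-4/15, b=Δ1−h1·(2M1+M2)/6=-101/55
seg 2: a=4, c=M2/2=-36/55, d=(M3−M2)/(6·1)=12/55, b=Δ2−h2·(2M2+M3)/6=79/55
t_q=9/2 → seg 2, τ=1/2; S=4+79/55·τ+-36/55·τ²+12/55·τ³=252/55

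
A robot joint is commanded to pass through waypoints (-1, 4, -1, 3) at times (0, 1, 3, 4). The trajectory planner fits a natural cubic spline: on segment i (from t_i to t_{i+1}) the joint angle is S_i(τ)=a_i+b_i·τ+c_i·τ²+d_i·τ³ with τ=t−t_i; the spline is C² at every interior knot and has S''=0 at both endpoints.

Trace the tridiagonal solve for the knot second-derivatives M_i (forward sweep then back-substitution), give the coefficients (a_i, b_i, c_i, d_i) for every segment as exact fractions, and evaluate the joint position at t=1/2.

Δ: Δ0=5, Δ1=-5/2, Δ2=4
row 1: diag=6, rhs=-45; c'=1/3, d'=-15/2
row 2: denom=6−2·1/3=16/3; d'=(39−2·-15/2)/(16/3)=81/8
back: M2=81/8
back: M1=-15/2−1/3·81/8=-87/8
M: M0=0, M1=-87/8, M2=81/8, M3=0
seg 0: a=-1, c=M0/2=0, d=(M1−M0)/(6·1)=-29/16, b=Δ0−h0·(2M0+M1)/6=109/16
seg 1: a=4, c=M1/2=-87/16, d=(M2−M1)/(6·2)=7/4, b=Δ1−h1·(2M1+M2)/6=11/8
seg 2: a=-1, c=M2/2=81/16, d=(M3−M2)/(6·1)=-27/16, b=Δ2−h2·(2M2+M3)/6=5/8
t_q=1/2 → seg 0, τ=1/2; S=-1+109/16·τ+0·τ²+-29/16·τ³=279/128

  seg 0: a=-1 b=109/16 c=0 d=-29/16
  seg 1: a=4 b=11/8 c=-87/16 d=7/4
  seg 2: a=-1 b=5/8 c=81/16 d=-27/16
S(1/2) = 279/128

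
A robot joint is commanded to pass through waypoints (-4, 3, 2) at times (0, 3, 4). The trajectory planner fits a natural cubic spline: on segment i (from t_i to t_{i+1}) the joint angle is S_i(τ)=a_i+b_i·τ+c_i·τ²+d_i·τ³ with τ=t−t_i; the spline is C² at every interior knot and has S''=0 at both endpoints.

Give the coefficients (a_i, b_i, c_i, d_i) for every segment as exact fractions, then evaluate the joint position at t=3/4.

  seg 0: a=-4 b=43/12 c=0 d=-5/36
  seg 1: a=3 b=-1/6 c=-5/4 d=5/12
S(3/4) = -351/256

Δ: Δ0=7/3, Δ1=-1
row 1: diag=8, rhs=-20; c'=1/8, d'=-5/2
back: M1=-5/2
M: M0=0, M1=-5/2, M2=0
seg 0: a=-4, c=M0/2=0, d=(M1−M0)/(6·3)=-5/36, b=Δ0−h0·(2M0+M1)/6=43/12
seg 1: a=3, c=M1/2=-5/4, d=(M2−M1)/(6·1)=5/12, b=Δ1−h1·(2M1+M2)/6=-1/6
t_q=3/4 → seg 0, τ=3/4; S=-4+43/12·τ+0·τ²+-5/36·τ³=-351/256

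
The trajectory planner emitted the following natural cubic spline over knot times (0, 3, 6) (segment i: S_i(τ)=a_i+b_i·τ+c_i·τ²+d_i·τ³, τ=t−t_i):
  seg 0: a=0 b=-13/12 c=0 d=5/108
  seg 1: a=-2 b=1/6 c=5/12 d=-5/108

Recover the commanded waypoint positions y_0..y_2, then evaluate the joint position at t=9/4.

y_0 = S_0(0) = a_0 = 0
y_1 = S_1(0) = a_1 = -2
y_2 = S_1(3) = 1
t_q=9/4 is in segment 0 (τ=9/4); S_0(τ)=-489/256

y_0=0 y_1=-2 y_2=1
S(9/4) = -489/256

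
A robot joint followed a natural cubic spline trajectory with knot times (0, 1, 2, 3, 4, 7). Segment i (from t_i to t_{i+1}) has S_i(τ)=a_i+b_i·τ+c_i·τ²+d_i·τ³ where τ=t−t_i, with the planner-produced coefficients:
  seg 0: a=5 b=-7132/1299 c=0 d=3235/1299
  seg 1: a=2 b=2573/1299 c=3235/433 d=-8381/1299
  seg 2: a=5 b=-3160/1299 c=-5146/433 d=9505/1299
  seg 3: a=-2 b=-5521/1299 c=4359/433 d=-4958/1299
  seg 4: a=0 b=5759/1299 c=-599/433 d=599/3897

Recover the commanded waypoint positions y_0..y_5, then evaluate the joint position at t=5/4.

y_0=5 y_1=2 y_2=5 y_3=-2 y_4=0 y_5=5
S(5/4) = 79293/27712

y_0 = S_0(0) = a_0 = 5
y_1 = S_1(0) = a_1 = 2
y_2 = S_2(0) = a_2 = 5
y_3 = S_3(0) = a_3 = -2
y_4 = S_4(0) = a_4 = 0
y_5 = S_4(3) = 5
t_q=5/4 is in segment 1 (τ=1/4); S_1(τ)=79293/27712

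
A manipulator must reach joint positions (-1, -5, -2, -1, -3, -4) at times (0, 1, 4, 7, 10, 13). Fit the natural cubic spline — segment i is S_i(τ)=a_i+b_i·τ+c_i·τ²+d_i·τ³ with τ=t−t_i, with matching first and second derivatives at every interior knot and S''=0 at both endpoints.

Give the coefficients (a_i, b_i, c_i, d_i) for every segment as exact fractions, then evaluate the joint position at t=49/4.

Δ: Δ0=-4, Δ1=1, Δ2=1/3, Δ3=-2/3, Δ4=-1/3
row 1: diag=8, rhs=30; c'=3/8, d'=15/4
row 2: denom=12−3·3/8=87/8; d'=(-4−3·15/4)/(87/8)=-122/87
row 3: denom=12−3·8/29=324/29; d'=(-6−3·-122/87)/(324/29)=-13/81
row 4: denom=12−3·29/108=403/36; d'=(2−3·-13/81)/(403/36)=268/1209
back: M4=268/1209
back: M3=-13/81−29/108·268/1209=-266/1209
back: M2=-122/87−8/29·-266/1209=-1622/1209
back: M1=15/4−3/8·-1622/1209=1714/403
M: M0=0, M1=1714/403, M2=-1622/1209, M3=-266/1209, M4=268/1209, M5=0
seg 0: a=-1, c=M0/2=0, d=(M1−M0)/(6·1)=857/1209, b=Δ0−h0·(2M0+M1)/6=-5693/1209
seg 1: a=-5, c=M1/2=857/403, d=(M2−M1)/(6·3)=-3382/10881, b=Δ1−h1·(2M1+M2)/6=-3122/1209
seg 2: a=-2, c=M2/2=-811/1209, d=(M3−M2)/(6·3)=226/3627, b=Δ2−h2·(2M2+M3)/6=166/93
seg 3: a=-1, c=M3/2=-133/1209, d=(M4−M3)/(6·3)=89/3627, b=Δ3−h3·(2M3+M4)/6=-674/1209
seg 4: a=-3, c=M4/2=134/1209, d=(M5−M4)/(6·3)=-134/10881, b=Δ4−h4·(2M4+M5)/6=-671/1209
t_q=49/4 → seg 4, τ=9/4; S=-3+-671/1209·τ+134/1209·τ²+-134/10881·τ³=-49365/12896

  seg 0: a=-1 b=-5693/1209 c=0 d=857/1209
  seg 1: a=-5 b=-3122/1209 c=857/403 d=-3382/10881
  seg 2: a=-2 b=166/93 c=-811/1209 d=226/3627
  seg 3: a=-1 b=-674/1209 c=-133/1209 d=89/3627
  seg 4: a=-3 b=-671/1209 c=134/1209 d=-134/10881
S(49/4) = -49365/12896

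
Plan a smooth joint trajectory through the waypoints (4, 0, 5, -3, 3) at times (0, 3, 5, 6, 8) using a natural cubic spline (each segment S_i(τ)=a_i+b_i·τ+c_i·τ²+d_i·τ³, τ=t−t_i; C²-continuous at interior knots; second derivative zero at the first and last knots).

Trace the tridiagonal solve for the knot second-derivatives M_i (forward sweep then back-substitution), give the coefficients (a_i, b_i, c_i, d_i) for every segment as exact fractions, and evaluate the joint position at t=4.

Δ: Δ0=-4/3, Δ1=5/2, Δ2=-8, Δ3=3
row 1: diag=10, rhs=23; c'=1/5, d'=23/10
row 2: denom=6−2·1/5=28/5; d'=(-63−2·23/10)/(28/5)=-169/14
row 3: denom=6−1·5/28=163/28; d'=(66−1·-169/14)/(163/28)=2186/163
back: M3=2186/163
back: M2=-169/14−5/28·2186/163=-2358/163
back: M1=23/10−1/5·-2358/163=1693/326
M: M0=0, M1=1693/326, M2=-2358/163, M3=2186/163, M4=0
seg 0: a=4, c=M0/2=0, d=(M1−M0)/(6·3)=1693/5868, b=Δ0−h0·(2M0+M1)/6=-7687/1956
seg 1: a=0, c=M1/2=1693/652, d=(M2−M1)/(6·2)=-6409/3912, b=Δ1−h1·(2M1+M2)/6=3775/978
seg 2: a=5, c=M2/2=-1179/163, d=(M3−M2)/(6·1)=2272/489, b=Δ2−h2·(2M2+M3)/6=-2647/489
seg 3: a=-3, c=M3/2=1093/163, d=(M4−M3)/(6·2)=-1093/978, b=Δ3−h3·(2M3+M4)/6=-2905/489
t_q=4 → seg 1, τ=1; S=0+3775/978·τ+1693/652·τ²+-6409/3912·τ³=6283/1304

  seg 0: a=4 b=-7687/1956 c=0 d=1693/5868
  seg 1: a=0 b=3775/978 c=1693/652 d=-6409/3912
  seg 2: a=5 b=-2647/489 c=-1179/163 d=2272/489
  seg 3: a=-3 b=-2905/489 c=1093/163 d=-1093/978
S(4) = 6283/1304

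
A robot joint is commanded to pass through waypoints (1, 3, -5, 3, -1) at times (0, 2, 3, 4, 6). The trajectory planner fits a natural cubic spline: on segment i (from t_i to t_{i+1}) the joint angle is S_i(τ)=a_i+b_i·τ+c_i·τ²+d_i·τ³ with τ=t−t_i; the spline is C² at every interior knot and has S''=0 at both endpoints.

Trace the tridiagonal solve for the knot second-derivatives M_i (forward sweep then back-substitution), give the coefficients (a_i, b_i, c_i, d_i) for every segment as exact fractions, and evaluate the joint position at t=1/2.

  seg 0: a=1 b=379/66 c=0 d=-313/264
  seg 1: a=3 b=-280/33 c=-313/44 d=1003/132
  seg 2: a=-5 b=1/12 c=345/22 d=-1025/132
  seg 3: a=3 b=269/33 c=-335/44 d=335/264
S(1/2) = 2621/704

Δ: Δ0=1, Δ1=-8, Δ2=8, Δ3=-2
row 1: diag=6, rhs=-54; c'=1/6, d'=-9
row 2: denom=4−1·1/6=23/6; d'=(96−1·-9)/(23/6)=630/23
row 3: denom=6−1·6/23=132/23; d'=(-60−1·630/23)/(132/23)=-335/22
back: M3=-335/22
back: M2=630/23−6/23·-335/22=345/11
back: M1=-9−1/6·345/11=-313/22
M: M0=0, M1=-313/22, M2=345/11, M3=-335/22, M4=0
seg 0: a=1, c=M0/2=0, d=(M1−M0)/(6·2)=-313/264, b=Δ0−h0·(2M0+M1)/6=379/66
seg 1: a=3, c=M1/2=-313/44, d=(M2−M1)/(6·1)=1003/132, b=Δ1−h1·(2M1+M2)/6=-280/33
seg 2: a=-5, c=M2/2=345/22, d=(M3−M2)/(6·1)=-1025/132, b=Δ2−h2·(2M2+M3)/6=1/12
seg 3: a=3, c=M3/2=-335/44, d=(M4−M3)/(6·2)=335/264, b=Δ3−h3·(2M3+M4)/6=269/33
t_q=1/2 → seg 0, τ=1/2; S=1+379/66·τ+0·τ²+-313/264·τ³=2621/704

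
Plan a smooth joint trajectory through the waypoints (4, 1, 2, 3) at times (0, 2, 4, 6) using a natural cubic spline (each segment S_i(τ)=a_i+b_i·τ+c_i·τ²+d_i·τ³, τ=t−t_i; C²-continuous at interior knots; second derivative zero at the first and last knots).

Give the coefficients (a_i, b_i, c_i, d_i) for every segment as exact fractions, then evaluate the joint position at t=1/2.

  seg 0: a=4 b=-61/30 c=0 d=2/15
  seg 1: a=1 b=-13/30 c=4/5 d=-1/6
  seg 2: a=2 b=23/30 c=-1/5 d=1/30
S(1/2) = 3

Δ: Δ0=-3/2, Δ1=1/2, Δ2=1/2
row 1: diag=8, rhs=12; c'=1/4, d'=3/2
row 2: denom=8−2·1/4=15/2; d'=(0−2·3/2)/(15/2)=-2/5
back: M2=-2/5
back: M1=3/2−1/4·-2/5=8/5
M: M0=0, M1=8/5, M2=-2/5, M3=0
seg 0: a=4, c=M0/2=0, d=(M1−M0)/(6·2)=2/15, b=Δ0−h0·(2M0+M1)/6=-61/30
seg 1: a=1, c=M1/2=4/5, d=(M2−M1)/(6·2)=-1/6, b=Δ1−h1·(2M1+M2)/6=-13/30
seg 2: a=2, c=M2/2=-1/5, d=(M3−M2)/(6·2)=1/30, b=Δ2−h2·(2M2+M3)/6=23/30
t_q=1/2 → seg 0, τ=1/2; S=4+-61/30·τ+0·τ²+2/15·τ³=3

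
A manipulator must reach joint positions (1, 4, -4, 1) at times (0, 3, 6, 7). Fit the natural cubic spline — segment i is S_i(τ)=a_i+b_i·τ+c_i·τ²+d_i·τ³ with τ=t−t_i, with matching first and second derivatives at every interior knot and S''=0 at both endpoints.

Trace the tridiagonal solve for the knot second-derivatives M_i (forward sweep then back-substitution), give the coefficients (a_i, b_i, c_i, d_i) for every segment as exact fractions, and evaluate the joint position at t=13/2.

  seg 0: a=1 b=244/87 c=0 d=-157/783
  seg 1: a=4 b=-227/87 c=-157/87 d=466/783
  seg 2: a=-4 b=229/87 c=103/29 d=-103/87
S(13/2) = -451/232

Δ: Δ0=1, Δ1=-8/3, Δ2=5
row 1: diag=12, rhs=-22; c'=1/4, d'=-11/6
row 2: denom=8−3·1/4=29/4; d'=(46−3·-11/6)/(29/4)=206/29
back: M2=206/29
back: M1=-11/6−1/4·206/29=-314/87
M: M0=0, M1=-314/87, M2=206/29, M3=0
seg 0: a=1, c=M0/2=0, d=(M1−M0)/(6·3)=-157/783, b=Δ0−h0·(2M0+M1)/6=244/87
seg 1: a=4, c=M1/2=-157/87, d=(M2−M1)/(6·3)=466/783, b=Δ1−h1·(2M1+M2)/6=-227/87
seg 2: a=-4, c=M2/2=103/29, d=(M3−M2)/(6·1)=-103/87, b=Δ2−h2·(2M2+M3)/6=229/87
t_q=13/2 → seg 2, τ=1/2; S=-4+229/87·τ+103/29·τ²+-103/87·τ³=-451/232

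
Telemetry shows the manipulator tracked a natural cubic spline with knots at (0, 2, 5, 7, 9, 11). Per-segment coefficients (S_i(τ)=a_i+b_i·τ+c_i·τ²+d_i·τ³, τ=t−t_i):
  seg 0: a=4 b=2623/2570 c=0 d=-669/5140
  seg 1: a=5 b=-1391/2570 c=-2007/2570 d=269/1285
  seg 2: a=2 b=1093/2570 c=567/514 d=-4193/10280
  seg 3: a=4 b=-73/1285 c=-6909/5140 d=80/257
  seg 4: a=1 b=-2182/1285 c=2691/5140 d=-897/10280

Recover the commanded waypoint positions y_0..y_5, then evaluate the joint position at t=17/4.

y_0=4 y_1=5 y_2=2 y_3=4 y_4=1 y_5=-1
S(17/4) = 36403/16448

y_0 = S_0(0) = a_0 = 4
y_1 = S_1(0) = a_1 = 5
y_2 = S_2(0) = a_2 = 2
y_3 = S_3(0) = a_3 = 4
y_4 = S_4(0) = a_4 = 1
y_5 = S_4(2) = -1
t_q=17/4 is in segment 1 (τ=9/4); S_1(τ)=36403/16448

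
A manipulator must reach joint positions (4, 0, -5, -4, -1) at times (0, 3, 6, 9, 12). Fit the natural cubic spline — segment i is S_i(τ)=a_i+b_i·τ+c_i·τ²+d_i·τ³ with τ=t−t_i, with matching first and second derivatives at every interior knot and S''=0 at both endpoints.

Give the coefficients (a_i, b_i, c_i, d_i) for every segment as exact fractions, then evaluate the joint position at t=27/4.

  seg 0: a=4 b=-187/168 c=0 d=-37/1512
  seg 1: a=0 b=-149/84 c=-37/168 d=43/504
  seg 2: a=-5 b=-19/24 c=23/42 d=-29/504
  seg 3: a=-4 b=79/84 c=5/168 d=-5/1512
S(27/4) = -19031/3584

Δ: Δ0=-4/3, Δ1=-5/3, Δ2=1/3, Δ3=1
row 1: diag=12, rhs=-2; c'=1/4, d'=-1/6
row 2: denom=12−3·1/4=45/4; d'=(12−3·-1/6)/(45/4)=10/9
row 3: denom=12−3·4/15=56/5; d'=(4−3·10/9)/(56/5)=5/84
back: M3=5/84
back: M2=10/9−4/15·5/84=23/21
back: M1=-1/6−1/4·23/21=-37/84
M: M0=0, M1=-37/84, M2=23/21, M3=5/84, M4=0
seg 0: a=4, c=M0/2=0, d=(M1−M0)/(6·3)=-37/1512, b=Δ0−h0·(2M0+M1)/6=-187/168
seg 1: a=0, c=M1/2=-37/168, d=(M2−M1)/(6·3)=43/504, b=Δ1−h1·(2M1+M2)/6=-149/84
seg 2: a=-5, c=M2/2=23/42, d=(M3−M2)/(6·3)=-29/504, b=Δ2−h2·(2M2+M3)/6=-19/24
seg 3: a=-4, c=M3/2=5/168, d=(M4−M3)/(6·3)=-5/1512, b=Δ3−h3·(2M3+M4)/6=79/84
t_q=27/4 → seg 2, τ=3/4; S=-5+-19/24·τ+23/42·τ²+-29/504·τ³=-19031/3584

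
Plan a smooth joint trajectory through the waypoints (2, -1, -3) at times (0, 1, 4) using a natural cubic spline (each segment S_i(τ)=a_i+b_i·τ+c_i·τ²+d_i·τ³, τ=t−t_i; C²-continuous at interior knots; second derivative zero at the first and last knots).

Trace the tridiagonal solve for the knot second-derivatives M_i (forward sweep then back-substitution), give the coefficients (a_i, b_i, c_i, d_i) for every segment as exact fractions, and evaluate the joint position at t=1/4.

Δ: Δ0=-3, Δ1=-2/3
row 1: diag=8, rhs=14; c'=3/8, d'=7/4
back: M1=7/4
M: M0=0, M1=7/4, M2=0
seg 0: a=2, c=M0/2=0, d=(M1−M0)/(6·1)=7/24, b=Δ0−h0·(2M0+M1)/6=-79/24
seg 1: a=-1, c=M1/2=7/8, d=(M2−M1)/(6·3)=-7/72, b=Δ1−h1·(2M1+M2)/6=-29/12
t_q=1/4 → seg 0, τ=1/4; S=2+-79/24·τ+0·τ²+7/24·τ³=605/512

  seg 0: a=2 b=-79/24 c=0 d=7/24
  seg 1: a=-1 b=-29/12 c=7/8 d=-7/72
S(1/4) = 605/512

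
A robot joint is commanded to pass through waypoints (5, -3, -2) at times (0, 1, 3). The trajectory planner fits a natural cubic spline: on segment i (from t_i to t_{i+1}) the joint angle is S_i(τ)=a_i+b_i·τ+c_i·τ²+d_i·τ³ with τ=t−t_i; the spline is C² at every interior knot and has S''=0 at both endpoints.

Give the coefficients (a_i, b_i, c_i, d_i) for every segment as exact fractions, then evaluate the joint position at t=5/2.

Δ: Δ0=-8, Δ1=1/2
row 1: diag=6, rhs=51; c'=1/3, d'=17/2
back: M1=17/2
M: M0=0, M1=17/2, M2=0
seg 0: a=5, c=M0/2=0, d=(M1−M0)/(6·1)=17/12, b=Δ0−h0·(2M0+M1)/6=-113/12
seg 1: a=-3, c=M1/2=17/4, d=(M2−M1)/(6·2)=-17/24, b=Δ1−h1·(2M1+M2)/6=-31/6
t_q=5/2 → seg 1, τ=3/2; S=-3+-31/6·τ+17/4·τ²+-17/24·τ³=-229/64

  seg 0: a=5 b=-113/12 c=0 d=17/12
  seg 1: a=-3 b=-31/6 c=17/4 d=-17/24
S(5/2) = -229/64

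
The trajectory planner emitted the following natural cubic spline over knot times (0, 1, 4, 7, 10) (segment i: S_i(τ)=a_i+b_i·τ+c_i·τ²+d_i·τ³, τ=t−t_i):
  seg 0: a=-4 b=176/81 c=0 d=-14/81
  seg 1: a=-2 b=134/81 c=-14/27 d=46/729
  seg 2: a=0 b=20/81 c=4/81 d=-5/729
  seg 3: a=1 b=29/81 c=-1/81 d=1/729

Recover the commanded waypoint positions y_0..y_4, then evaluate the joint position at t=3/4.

y_0 = S_0(0) = a_0 = -4
y_1 = S_1(0) = a_1 = -2
y_2 = S_2(0) = a_2 = 0
y_3 = S_3(0) = a_3 = 1
y_4 = S_3(3) = 2
t_q=3/4 is in segment 0 (τ=3/4); S_0(τ)=-2111/864

y_0=-4 y_1=-2 y_2=0 y_3=1 y_4=2
S(3/4) = -2111/864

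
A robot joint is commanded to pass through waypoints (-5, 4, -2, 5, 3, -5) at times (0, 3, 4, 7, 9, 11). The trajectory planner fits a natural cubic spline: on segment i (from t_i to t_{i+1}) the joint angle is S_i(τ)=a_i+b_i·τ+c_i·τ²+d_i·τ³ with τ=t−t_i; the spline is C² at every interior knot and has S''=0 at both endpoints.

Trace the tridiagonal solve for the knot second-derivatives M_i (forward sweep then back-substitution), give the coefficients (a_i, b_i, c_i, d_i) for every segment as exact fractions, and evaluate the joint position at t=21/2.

  seg 0: a=-5 b=14597/2106 c=0 d=-8279/18954
  seg 1: a=4 b=-5120/1053 c=-8279/2106 d=1961/702
  seg 2: a=-2 b=-9149/2106 c=4685/1053 d=-14047/18954
  seg 3: a=5 b=2465/1053 c=-1559/702 d=1159/4212
  seg 4: a=3 b=-3412/1053 c=-200/351 d=100/1053
S(21/2) = -1981/702

Δ: Δ0=3, Δ1=-6, Δ2=7/3, Δ3=-1, Δ4=-4
row 1: diag=8, rhs=-54; c'=1/8, d'=-27/4
row 2: denom=8−1·1/8=63/8; d'=(50−1·-27/4)/(63/8)=454/63
row 3: denom=10−3·8/21=62/7; d'=(-20−3·454/63)/(62/7)=-437/93
row 4: denom=8−2·7/31=234/31; d'=(-18−2·-437/93)/(234/31)=-400/351
back: M4=-400/351
back: M3=-437/93−7/31·-400/351=-1559/351
back: M2=454/63−8/21·-1559/351=9370/1053
back: M1=-27/4−1/8·9370/1053=-8279/1053
M: M0=0, M1=-8279/1053, M2=9370/1053, M3=-1559/351, M4=-400/351, M5=0
seg 0: a=-5, c=M0/2=0, d=(M1−M0)/(6·3)=-8279/18954, b=Δ0−h0·(2M0+M1)/6=14597/2106
seg 1: a=4, c=M1/2=-8279/2106, d=(M2−M1)/(6·1)=1961/702, b=Δ1−h1·(2M1+M2)/6=-5120/1053
seg 2: a=-2, c=M2/2=4685/1053, d=(M3−M2)/(6·3)=-14047/18954, b=Δ2−h2·(2M2+M3)/6=-9149/2106
seg 3: a=5, c=M3/2=-1559/702, d=(M4−M3)/(6·2)=1159/4212, b=Δ3−h3·(2M3+M4)/6=2465/1053
seg 4: a=3, c=M4/2=-200/351, d=(M5−M4)/(6·2)=100/1053, b=Δ4−h4·(2M4+M5)/6=-3412/1053
t_q=21/2 → seg 4, τ=3/2; S=3+-3412/1053·τ+-200/351·τ²+100/1053·τ³=-1981/702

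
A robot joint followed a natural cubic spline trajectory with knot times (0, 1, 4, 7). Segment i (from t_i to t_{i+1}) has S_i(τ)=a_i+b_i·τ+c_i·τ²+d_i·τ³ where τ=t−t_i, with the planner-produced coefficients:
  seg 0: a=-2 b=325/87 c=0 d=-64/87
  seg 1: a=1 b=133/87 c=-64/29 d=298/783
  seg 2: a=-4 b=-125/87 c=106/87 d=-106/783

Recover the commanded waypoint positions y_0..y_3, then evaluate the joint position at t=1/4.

y_0 = S_0(0) = a_0 = -2
y_1 = S_1(0) = a_1 = 1
y_2 = S_2(0) = a_2 = -4
y_3 = S_2(3) = -1
t_q=1/4 is in segment 0 (τ=1/4); S_0(τ)=-125/116

y_0=-2 y_1=1 y_2=-4 y_3=-1
S(1/4) = -125/116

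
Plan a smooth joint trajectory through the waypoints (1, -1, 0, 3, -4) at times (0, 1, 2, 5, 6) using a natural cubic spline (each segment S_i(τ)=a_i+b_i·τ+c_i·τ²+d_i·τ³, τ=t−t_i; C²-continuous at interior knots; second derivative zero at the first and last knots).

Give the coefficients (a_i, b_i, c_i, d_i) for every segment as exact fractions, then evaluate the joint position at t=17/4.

  seg 0: a=1 b=-565/212 c=0 d=141/212
  seg 1: a=-1 b=-71/106 c=423/212 d=-69/212
  seg 2: a=0 b=497/212 c=54/53 d=-311/636
  seg 3: a=3 b=-503/106 c=-717/212 d=239/212
S(17/4) = 65979/13568

Δ: Δ0=-2, Δ1=1, Δ2=1, Δ3=-7
row 1: diag=4, rhs=18; c'=1/4, d'=9/2
row 2: denom=8−1·1/4=31/4; d'=(0−1·9/2)/(31/4)=-18/31
row 3: denom=8−3·12/31=212/31; d'=(-48−3·-18/31)/(212/31)=-717/106
back: M3=-717/106
back: M2=-18/31−12/31·-717/106=108/53
back: M1=9/2−1/4·108/53=423/106
M: M0=0, M1=423/106, M2=108/53, M3=-717/106, M4=0
seg 0: a=1, c=M0/2=0, d=(M1−M0)/(6·1)=141/212, b=Δ0−h0·(2M0+M1)/6=-565/212
seg 1: a=-1, c=M1/2=423/212, d=(M2−M1)/(6·1)=-69/212, b=Δ1−h1·(2M1+M2)/6=-71/106
seg 2: a=0, c=M2/2=54/53, d=(M3−M2)/(6·3)=-311/636, b=Δ2−h2·(2M2+M3)/6=497/212
seg 3: a=3, c=M3/2=-717/212, d=(M4−M3)/(6·1)=239/212, b=Δ3−h3·(2M3+M4)/6=-503/106
t_q=17/4 → seg 2, τ=9/4; S=0+497/212·τ+54/53·τ²+-311/636·τ³=65979/13568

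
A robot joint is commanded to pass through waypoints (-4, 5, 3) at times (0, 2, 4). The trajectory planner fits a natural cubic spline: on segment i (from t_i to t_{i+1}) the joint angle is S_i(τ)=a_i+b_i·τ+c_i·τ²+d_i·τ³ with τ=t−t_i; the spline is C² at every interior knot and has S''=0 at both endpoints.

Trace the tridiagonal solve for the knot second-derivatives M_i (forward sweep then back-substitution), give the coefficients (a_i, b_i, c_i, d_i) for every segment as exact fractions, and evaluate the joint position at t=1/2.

Δ: Δ0=9/2, Δ1=-1
row 1: diag=8, rhs=-33; c'=1/4, d'=-33/8
back: M1=-33/8
M: M0=0, M1=-33/8, M2=0
seg 0: a=-4, c=M0/2=0, d=(M1−M0)/(6·2)=-11/32, b=Δ0−h0·(2M0+M1)/6=47/8
seg 1: a=5, c=M1/2=-33/16, d=(M2−M1)/(6·2)=11/32, b=Δ1−h1·(2M1+M2)/6=7/4
t_q=1/2 → seg 0, τ=1/2; S=-4+47/8·τ+0·τ²+-11/32·τ³=-283/256

  seg 0: a=-4 b=47/8 c=0 d=-11/32
  seg 1: a=5 b=7/4 c=-33/16 d=11/32
S(1/2) = -283/256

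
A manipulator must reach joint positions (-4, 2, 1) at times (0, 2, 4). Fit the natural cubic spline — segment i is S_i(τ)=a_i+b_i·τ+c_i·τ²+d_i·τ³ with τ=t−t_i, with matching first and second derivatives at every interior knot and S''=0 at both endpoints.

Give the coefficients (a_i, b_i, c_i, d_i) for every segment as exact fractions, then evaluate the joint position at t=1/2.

  seg 0: a=-4 b=31/8 c=0 d=-7/32
  seg 1: a=2 b=5/4 c=-21/16 d=7/32
S(1/2) = -535/256

Δ: Δ0=3, Δ1=-1/2
row 1: diag=8, rhs=-21; c'=1/4, d'=-21/8
back: M1=-21/8
M: M0=0, M1=-21/8, M2=0
seg 0: a=-4, c=M0/2=0, d=(M1−M0)/(6·2)=-7/32, b=Δ0−h0·(2M0+M1)/6=31/8
seg 1: a=2, c=M1/2=-21/16, d=(M2−M1)/(6·2)=7/32, b=Δ1−h1·(2M1+M2)/6=5/4
t_q=1/2 → seg 0, τ=1/2; S=-4+31/8·τ+0·τ²+-7/32·τ³=-535/256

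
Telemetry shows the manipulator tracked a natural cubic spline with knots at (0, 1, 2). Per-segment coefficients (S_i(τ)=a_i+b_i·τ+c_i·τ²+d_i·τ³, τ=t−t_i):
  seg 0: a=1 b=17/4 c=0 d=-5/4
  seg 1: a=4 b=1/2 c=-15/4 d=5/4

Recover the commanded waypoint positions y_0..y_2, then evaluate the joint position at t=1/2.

y_0 = S_0(0) = a_0 = 1
y_1 = S_1(0) = a_1 = 4
y_2 = S_1(1) = 2
t_q=1/2 is in segment 0 (τ=1/2); S_0(τ)=95/32

y_0=1 y_1=4 y_2=2
S(1/2) = 95/32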